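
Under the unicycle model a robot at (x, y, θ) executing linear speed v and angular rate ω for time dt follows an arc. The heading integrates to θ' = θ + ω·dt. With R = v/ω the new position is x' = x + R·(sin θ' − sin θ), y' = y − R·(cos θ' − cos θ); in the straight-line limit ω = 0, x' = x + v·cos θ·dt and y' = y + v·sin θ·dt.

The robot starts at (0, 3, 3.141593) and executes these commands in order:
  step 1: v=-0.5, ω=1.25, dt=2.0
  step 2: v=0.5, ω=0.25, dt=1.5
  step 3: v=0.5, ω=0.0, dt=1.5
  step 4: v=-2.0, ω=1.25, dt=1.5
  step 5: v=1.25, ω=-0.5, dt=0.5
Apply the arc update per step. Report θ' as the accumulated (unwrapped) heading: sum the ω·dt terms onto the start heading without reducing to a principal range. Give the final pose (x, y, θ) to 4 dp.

step 1: θ'=5.6416 (R=-0.4000) → pose (0.2394, 3.7205, 5.6416)
step 2: θ'=6.0166 (R=2.0000) → pose (0.9094, 3.3934, 6.0166)
step 3: θ'=6.0166 (straight) → pose (1.6329, 3.1958, 6.0166)
step 4: θ'=7.8916 (R=-1.6000) → pose (-0.3874, 1.5922, 7.8916)
step 5: θ'=7.6416 (R=-2.5000) → pose (-0.3330, 2.2132, 7.6416)

(-0.3330, 2.2132, 7.6416)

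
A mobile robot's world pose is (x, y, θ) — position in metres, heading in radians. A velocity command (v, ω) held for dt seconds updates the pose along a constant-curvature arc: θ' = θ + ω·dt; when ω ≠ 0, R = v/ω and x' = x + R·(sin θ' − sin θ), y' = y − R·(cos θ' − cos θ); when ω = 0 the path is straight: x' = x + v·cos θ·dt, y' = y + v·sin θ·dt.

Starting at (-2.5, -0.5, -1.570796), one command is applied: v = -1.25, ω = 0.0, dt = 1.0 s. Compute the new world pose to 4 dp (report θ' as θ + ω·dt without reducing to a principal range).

(-2.5000, 0.7500, -1.5708)

θ' = -1.5708 + 0.0·1.0 = -1.5708
ω = 0 → straight: x' = -2.5 + -1.25·cos(-1.5708)·1.0 = -2.5000
y' = -0.5 + -1.25·sin(-1.5708)·1.0 = 0.7500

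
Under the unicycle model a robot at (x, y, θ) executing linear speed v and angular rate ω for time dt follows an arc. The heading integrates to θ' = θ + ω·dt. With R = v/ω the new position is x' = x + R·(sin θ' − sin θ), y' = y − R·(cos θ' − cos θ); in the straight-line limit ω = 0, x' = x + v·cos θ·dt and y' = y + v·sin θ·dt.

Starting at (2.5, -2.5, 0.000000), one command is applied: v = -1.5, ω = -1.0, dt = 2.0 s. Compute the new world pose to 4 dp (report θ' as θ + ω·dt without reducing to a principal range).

(1.1361, -0.3758, -2.0000)

θ' = 0.0000 + -1.0·2.0 = -2.0000
R = v/ω = -1.5/-1.0 = 1.5000
x' = 2.5 + 1.5000·(sin -2.0000 − sin 0.0000) = 1.1361
y' = -2.5 − 1.5000·(cos -2.0000 − cos 0.0000) = -0.3758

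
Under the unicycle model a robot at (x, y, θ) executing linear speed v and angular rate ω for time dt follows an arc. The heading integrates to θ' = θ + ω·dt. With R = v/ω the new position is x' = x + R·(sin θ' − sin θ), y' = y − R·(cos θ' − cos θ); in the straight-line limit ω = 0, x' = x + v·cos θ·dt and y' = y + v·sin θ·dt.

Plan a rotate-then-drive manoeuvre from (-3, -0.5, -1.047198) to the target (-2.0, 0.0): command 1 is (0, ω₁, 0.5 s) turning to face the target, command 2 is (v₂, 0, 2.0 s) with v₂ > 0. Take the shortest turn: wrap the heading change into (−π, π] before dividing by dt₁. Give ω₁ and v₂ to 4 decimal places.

heading to target = atan2(0−-0.5, -2−-3) = 0.4636
Δθ = wrap(0.4636 − -1.0472) = 1.5108; ω₁ = Δθ/dt₁ = 3.0217
distance = √((-2−-3)² + (0−-0.5)²) = 1.1180; v₂ = distance/dt₂ = 0.5590

ω₁ = 3.0217, v₂ = 0.5590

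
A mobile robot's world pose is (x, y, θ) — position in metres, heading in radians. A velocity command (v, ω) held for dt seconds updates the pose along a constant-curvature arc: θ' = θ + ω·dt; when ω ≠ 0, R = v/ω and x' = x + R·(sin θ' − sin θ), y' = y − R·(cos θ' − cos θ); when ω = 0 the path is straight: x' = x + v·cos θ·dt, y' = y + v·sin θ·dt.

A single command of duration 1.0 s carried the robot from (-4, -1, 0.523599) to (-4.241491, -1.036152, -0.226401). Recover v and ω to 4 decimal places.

Δθ = -0.226401 − 0.523599 = -0.750000
ω = Δθ/dt = -0.750000/1.0 = -0.7500
R = Δx/(sin θ' − sin θ) = 0.3333
v = R·ω = 0.3333·-0.7500 = -0.2500

v = -0.2500, ω = -0.7500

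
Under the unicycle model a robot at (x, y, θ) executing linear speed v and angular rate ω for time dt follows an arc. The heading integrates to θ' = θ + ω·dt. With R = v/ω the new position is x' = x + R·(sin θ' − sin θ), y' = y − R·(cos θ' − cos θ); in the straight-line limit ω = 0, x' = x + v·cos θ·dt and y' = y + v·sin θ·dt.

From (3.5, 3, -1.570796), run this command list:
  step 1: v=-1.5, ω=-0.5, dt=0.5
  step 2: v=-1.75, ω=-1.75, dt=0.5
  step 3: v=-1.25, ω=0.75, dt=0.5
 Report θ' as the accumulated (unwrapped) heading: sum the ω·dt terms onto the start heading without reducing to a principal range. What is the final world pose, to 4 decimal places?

step 1: θ'=-1.8208 (R=3.0000) → pose (3.5933, 3.7422, -1.8208)
step 2: θ'=-2.6958 (R=1.0000) → pose (4.1310, 4.3971, -2.6958)
step 3: θ'=-2.3208 (R=-1.6667) → pose (4.6319, 4.7648, -2.3208)

(4.6319, 4.7648, -2.3208)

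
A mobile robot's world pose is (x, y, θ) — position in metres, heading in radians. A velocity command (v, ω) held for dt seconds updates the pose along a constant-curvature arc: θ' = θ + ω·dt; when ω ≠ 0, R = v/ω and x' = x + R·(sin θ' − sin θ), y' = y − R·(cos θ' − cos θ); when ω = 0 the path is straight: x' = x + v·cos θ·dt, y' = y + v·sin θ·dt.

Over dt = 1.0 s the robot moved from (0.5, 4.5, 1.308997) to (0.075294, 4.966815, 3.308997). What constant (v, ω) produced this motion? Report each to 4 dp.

v = 0.7500, ω = 2.0000

Δθ = 3.308997 − 1.308997 = 2.000000
ω = Δθ/dt = 2.000000/1.0 = 2.0000
R = −Δy/(cos θ' − cos θ) = 0.3750
v = R·ω = 0.3750·2.0000 = 0.7500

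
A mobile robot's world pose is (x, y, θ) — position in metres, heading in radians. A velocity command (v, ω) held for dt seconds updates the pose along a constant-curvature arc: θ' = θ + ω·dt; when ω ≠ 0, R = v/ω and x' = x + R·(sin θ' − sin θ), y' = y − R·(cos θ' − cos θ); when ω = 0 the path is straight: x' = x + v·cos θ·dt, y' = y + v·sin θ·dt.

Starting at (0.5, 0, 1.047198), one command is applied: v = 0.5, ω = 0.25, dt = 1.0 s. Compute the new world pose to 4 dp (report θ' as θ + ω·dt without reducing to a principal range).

(0.6936, 0.4596, 1.2972)

θ' = 1.0472 + 0.25·1.0 = 1.2972
R = v/ω = 0.5/0.25 = 2.0000
x' = 0.5 + 2.0000·(sin 1.2972 − sin 1.0472) = 0.6936
y' = 0 − 2.0000·(cos 1.2972 − cos 1.0472) = 0.4596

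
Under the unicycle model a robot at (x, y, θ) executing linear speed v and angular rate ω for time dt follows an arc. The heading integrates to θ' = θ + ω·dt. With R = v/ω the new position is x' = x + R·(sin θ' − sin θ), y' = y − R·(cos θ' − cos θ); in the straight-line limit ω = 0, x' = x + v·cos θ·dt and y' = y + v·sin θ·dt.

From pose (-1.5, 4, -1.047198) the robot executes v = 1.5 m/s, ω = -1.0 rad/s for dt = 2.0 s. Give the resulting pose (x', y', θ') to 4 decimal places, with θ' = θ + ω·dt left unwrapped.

(-2.6577, 1.7567, -3.0472)

θ' = -1.0472 + -1.0·2.0 = -3.0472
R = v/ω = 1.5/-1.0 = -1.5000
x' = -1.5 + -1.5000·(sin -3.0472 − sin -1.0472) = -2.6577
y' = 4 − -1.5000·(cos -3.0472 − cos -1.0472) = 1.7567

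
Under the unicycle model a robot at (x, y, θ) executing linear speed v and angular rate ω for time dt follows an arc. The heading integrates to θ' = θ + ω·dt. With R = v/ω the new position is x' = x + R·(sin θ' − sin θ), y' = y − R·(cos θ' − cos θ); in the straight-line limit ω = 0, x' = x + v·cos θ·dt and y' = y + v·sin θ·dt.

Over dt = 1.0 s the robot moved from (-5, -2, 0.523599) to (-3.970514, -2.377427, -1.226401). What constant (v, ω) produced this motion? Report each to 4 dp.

v = 1.2500, ω = -1.7500

Δθ = -1.226401 − 0.523599 = -1.750000
ω = Δθ/dt = -1.750000/1.0 = -1.7500
R = Δx/(sin θ' − sin θ) = -0.7143
v = R·ω = -0.7143·-1.7500 = 1.2500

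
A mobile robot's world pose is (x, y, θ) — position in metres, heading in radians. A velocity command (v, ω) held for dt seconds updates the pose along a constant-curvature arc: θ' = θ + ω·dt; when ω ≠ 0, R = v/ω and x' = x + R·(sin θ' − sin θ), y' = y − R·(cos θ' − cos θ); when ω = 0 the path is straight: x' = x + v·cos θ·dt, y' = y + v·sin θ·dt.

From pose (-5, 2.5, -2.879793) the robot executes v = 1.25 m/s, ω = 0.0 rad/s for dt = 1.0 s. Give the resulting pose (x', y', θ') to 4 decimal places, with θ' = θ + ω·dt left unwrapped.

(-6.2074, 2.1765, -2.8798)

θ' = -2.8798 + 0.0·1.0 = -2.8798
ω = 0 → straight: x' = -5 + 1.25·cos(-2.8798)·1.0 = -6.2074
y' = 2.5 + 1.25·sin(-2.8798)·1.0 = 2.1765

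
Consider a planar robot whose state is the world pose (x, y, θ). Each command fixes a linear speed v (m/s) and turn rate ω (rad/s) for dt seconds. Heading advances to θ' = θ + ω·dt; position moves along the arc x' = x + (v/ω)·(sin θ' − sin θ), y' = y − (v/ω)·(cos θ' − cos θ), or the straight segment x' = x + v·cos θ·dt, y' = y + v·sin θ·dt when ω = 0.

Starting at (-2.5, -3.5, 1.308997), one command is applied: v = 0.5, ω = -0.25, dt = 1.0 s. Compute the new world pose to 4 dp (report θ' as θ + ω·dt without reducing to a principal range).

(-2.3119, -3.0381, 1.0590)

θ' = 1.3090 + -0.25·1.0 = 1.0590
R = v/ω = 0.5/-0.25 = -2.0000
x' = -2.5 + -2.0000·(sin 1.0590 − sin 1.3090) = -2.3119
y' = -3.5 − -2.0000·(cos 1.0590 − cos 1.3090) = -3.0381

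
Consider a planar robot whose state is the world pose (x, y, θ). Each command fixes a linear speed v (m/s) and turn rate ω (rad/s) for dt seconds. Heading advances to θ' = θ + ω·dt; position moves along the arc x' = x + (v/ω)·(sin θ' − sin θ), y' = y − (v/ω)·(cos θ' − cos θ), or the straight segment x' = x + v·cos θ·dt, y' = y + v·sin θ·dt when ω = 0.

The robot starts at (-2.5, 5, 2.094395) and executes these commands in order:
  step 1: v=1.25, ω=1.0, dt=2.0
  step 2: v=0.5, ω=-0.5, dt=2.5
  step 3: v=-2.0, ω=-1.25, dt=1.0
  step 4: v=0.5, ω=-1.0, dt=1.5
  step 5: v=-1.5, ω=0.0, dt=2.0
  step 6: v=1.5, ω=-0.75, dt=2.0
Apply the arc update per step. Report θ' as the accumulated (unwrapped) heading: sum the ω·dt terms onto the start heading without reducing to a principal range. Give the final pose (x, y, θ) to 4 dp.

step 1: θ'=4.0944 (R=1.2500) → pose (-4.6013, 5.0993, 4.0944)
step 2: θ'=2.8444 (R=-1.0000) → pose (-5.7092, 4.7225, 2.8444)
step 3: θ'=1.5944 (R=1.6000) → pose (-4.5782, 3.2304, 1.5944)
step 4: θ'=0.0944 (R=-0.5000) → pose (-4.1255, 3.7400, 0.0944)
step 5: θ'=0.0944 (straight) → pose (-7.1121, 3.4572, 0.0944)
step 6: θ'=-1.4056 (R=-2.0000) → pose (-4.9508, 1.7950, -1.4056)

(-4.9508, 1.7950, -1.4056)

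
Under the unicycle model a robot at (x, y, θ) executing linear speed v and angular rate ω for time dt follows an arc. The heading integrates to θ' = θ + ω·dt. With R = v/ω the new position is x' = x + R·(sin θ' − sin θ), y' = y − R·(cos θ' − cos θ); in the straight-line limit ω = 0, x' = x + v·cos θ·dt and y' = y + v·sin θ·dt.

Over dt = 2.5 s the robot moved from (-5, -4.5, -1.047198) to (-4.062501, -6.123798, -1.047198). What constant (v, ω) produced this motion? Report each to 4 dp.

Δθ = -1.047198 − -1.047198 = 0.000000
ω = Δθ/dt = 0.000000/2.5 = 0.0000
ω = 0 → v = (Δx·cos θ + Δy·sin θ)/dt = 0.7500

v = 0.7500, ω = 0.0000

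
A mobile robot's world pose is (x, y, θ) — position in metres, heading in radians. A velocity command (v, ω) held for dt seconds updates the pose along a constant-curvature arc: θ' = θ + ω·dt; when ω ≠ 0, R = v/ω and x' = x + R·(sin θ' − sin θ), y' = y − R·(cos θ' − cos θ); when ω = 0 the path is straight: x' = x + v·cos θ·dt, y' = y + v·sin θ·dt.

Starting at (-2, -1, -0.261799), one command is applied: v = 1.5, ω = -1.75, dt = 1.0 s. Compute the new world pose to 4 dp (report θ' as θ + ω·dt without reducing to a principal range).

(-1.4467, -2.1938, -2.0118)

θ' = -0.2618 + -1.75·1.0 = -2.0118
R = v/ω = 1.5/-1.75 = -0.8571
x' = -2 + -0.8571·(sin -2.0118 − sin -0.2618) = -1.4467
y' = -1 − -0.8571·(cos -2.0118 − cos -0.2618) = -2.1938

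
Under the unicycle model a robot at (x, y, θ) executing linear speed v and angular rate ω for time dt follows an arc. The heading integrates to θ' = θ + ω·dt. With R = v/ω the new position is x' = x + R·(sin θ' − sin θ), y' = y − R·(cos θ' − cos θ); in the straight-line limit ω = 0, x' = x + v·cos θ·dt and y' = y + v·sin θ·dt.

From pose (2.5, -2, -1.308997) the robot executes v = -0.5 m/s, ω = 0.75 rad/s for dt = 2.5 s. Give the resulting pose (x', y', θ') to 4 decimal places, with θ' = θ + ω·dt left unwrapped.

(1.4985, -1.6098, 0.5660)

θ' = -1.3090 + 0.75·2.5 = 0.5660
R = v/ω = -0.5/0.75 = -0.6667
x' = 2.5 + -0.6667·(sin 0.5660 − sin -1.3090) = 1.4985
y' = -2 − -0.6667·(cos 0.5660 − cos -1.3090) = -1.6098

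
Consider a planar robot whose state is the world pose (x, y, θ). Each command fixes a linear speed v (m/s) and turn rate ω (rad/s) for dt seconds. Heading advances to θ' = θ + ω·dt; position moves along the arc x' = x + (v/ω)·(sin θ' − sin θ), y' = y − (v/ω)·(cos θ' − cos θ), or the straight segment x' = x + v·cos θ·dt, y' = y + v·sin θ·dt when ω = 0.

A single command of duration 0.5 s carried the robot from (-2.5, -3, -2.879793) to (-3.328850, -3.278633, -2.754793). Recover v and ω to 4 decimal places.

v = 1.7500, ω = 0.2500

Δθ = -2.754793 − -2.879793 = 0.125000
ω = Δθ/dt = 0.125000/0.5 = 0.2500
R = Δx/(sin θ' − sin θ) = 7.0000
v = R·ω = 7.0000·0.2500 = 1.7500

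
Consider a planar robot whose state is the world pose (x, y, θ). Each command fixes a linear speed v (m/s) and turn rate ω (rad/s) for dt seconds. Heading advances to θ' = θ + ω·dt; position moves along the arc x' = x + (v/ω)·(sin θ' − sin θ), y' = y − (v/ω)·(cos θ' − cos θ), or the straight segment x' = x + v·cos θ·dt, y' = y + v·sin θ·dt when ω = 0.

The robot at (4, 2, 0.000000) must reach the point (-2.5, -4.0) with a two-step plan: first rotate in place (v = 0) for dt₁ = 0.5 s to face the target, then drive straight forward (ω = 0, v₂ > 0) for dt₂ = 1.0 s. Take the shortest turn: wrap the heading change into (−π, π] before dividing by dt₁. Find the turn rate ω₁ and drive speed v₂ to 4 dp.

heading to target = atan2(-4−2, -2.5−4) = -2.3962
Δθ = wrap(-2.3962 − 0.0000) = -2.3962; ω₁ = Δθ/dt₁ = -4.7923
distance = √((-2.5−4)² + (-4−2)²) = 8.8459; v₂ = distance/dt₂ = 8.8459

ω₁ = -4.7923, v₂ = 8.8459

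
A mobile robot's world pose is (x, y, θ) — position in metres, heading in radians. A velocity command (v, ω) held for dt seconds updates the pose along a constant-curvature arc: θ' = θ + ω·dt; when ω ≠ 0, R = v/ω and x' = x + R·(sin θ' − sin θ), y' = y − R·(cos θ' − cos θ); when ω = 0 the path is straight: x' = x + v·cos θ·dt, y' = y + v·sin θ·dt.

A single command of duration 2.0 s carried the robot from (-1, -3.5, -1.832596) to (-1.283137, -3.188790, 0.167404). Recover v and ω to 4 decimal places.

v = -0.2500, ω = 1.0000

Δθ = 0.167404 − -1.832596 = 2.000000
ω = Δθ/dt = 2.000000/2.0 = 1.0000
R = −Δy/(cos θ' − cos θ) = -0.2500
v = R·ω = -0.2500·1.0000 = -0.2500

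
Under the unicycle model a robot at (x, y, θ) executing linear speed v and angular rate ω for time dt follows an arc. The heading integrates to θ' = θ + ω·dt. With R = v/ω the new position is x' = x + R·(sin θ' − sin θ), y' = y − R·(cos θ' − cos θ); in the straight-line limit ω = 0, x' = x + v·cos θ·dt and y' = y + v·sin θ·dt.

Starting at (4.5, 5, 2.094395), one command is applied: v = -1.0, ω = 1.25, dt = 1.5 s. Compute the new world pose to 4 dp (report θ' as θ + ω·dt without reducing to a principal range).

θ' = 2.0944 + 1.25·1.5 = 3.9694
R = v/ω = -1.0/1.25 = -0.8000
x' = 4.5 + -0.8000·(sin 3.9694 − sin 2.0944) = 5.7820
y' = 5 − -0.8000·(cos 3.9694 − cos 2.0944) = 4.8588

(5.7820, 4.8588, 3.9694)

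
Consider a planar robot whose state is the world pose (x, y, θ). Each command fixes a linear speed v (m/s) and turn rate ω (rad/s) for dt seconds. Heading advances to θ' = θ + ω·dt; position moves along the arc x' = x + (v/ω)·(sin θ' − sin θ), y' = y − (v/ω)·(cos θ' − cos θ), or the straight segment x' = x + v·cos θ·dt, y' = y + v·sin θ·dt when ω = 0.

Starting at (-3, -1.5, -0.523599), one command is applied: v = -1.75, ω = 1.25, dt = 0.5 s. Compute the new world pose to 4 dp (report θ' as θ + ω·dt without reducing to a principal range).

(-3.8417, -1.3196, 0.1014)

θ' = -0.5236 + 1.25·0.5 = 0.1014
R = v/ω = -1.75/1.25 = -1.4000
x' = -3 + -1.4000·(sin 0.1014 − sin -0.5236) = -3.8417
y' = -1.5 − -1.4000·(cos 0.1014 − cos -0.5236) = -1.3196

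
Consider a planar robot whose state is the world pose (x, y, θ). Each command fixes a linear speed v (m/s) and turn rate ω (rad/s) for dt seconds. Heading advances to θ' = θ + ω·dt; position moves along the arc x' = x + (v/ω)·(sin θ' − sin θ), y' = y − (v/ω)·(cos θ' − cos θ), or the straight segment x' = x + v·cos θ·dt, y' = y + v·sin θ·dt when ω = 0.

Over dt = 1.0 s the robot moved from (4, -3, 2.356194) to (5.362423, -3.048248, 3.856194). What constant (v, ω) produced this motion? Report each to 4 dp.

Δθ = 3.856194 − 2.356194 = 1.500000
ω = Δθ/dt = 1.500000/1.0 = 1.5000
R = Δx/(sin θ' − sin θ) = -1.0000
v = R·ω = -1.0000·1.5000 = -1.5000

v = -1.5000, ω = 1.5000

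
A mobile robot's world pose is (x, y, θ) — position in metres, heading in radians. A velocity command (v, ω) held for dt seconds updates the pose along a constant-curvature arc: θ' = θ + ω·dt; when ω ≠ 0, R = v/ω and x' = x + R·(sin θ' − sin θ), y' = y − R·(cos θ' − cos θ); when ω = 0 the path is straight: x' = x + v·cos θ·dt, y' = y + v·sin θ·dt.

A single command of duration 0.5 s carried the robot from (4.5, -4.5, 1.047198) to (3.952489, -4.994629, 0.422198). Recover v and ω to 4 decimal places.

v = -1.5000, ω = -1.2500

Δθ = 0.422198 − 1.047198 = -0.625000
ω = Δθ/dt = -0.625000/0.5 = -1.2500
R = Δx/(sin θ' − sin θ) = 1.2000
v = R·ω = 1.2000·-1.2500 = -1.5000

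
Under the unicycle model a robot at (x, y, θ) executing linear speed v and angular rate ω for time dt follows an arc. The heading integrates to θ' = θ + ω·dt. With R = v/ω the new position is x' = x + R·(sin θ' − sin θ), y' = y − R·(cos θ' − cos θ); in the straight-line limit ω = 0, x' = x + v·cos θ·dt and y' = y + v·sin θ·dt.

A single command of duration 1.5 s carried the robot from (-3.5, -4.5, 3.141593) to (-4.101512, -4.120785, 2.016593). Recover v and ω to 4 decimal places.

Δθ = 2.016593 − 3.141593 = -1.125000
ω = Δθ/dt = -1.125000/1.5 = -0.7500
R = Δx/(sin θ' − sin θ) = -0.6667
v = R·ω = -0.6667·-0.7500 = 0.5000

v = 0.5000, ω = -0.7500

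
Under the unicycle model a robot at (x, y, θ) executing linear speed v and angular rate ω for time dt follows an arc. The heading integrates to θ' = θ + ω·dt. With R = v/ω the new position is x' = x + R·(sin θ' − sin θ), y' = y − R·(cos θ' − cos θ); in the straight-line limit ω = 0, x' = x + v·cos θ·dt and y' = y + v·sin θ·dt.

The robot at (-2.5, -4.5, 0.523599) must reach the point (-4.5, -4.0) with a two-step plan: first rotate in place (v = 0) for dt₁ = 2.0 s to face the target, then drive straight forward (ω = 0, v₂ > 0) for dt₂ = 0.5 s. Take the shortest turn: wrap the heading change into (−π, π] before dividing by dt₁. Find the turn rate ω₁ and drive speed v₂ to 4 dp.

heading to target = atan2(-4−-4.5, -4.5−-2.5) = 2.8966
Δθ = wrap(2.8966 − 0.5236) = 2.3730; ω₁ = Δθ/dt₁ = 1.1865
distance = √((-4.5−-2.5)² + (-4−-4.5)²) = 2.0616; v₂ = distance/dt₂ = 4.1231

ω₁ = 1.1865, v₂ = 4.1231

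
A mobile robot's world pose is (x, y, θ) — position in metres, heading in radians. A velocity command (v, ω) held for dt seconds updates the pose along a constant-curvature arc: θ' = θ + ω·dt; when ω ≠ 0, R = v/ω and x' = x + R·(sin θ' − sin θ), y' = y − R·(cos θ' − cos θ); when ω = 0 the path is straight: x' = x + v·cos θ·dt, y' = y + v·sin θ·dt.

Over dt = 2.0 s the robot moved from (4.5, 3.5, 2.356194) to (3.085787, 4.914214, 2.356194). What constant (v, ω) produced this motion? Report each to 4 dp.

v = 1.0000, ω = 0.0000

Δθ = 2.356194 − 2.356194 = 0.000000
ω = Δθ/dt = 0.000000/2.0 = 0.0000
ω = 0 → v = (Δx·cos θ + Δy·sin θ)/dt = 1.0000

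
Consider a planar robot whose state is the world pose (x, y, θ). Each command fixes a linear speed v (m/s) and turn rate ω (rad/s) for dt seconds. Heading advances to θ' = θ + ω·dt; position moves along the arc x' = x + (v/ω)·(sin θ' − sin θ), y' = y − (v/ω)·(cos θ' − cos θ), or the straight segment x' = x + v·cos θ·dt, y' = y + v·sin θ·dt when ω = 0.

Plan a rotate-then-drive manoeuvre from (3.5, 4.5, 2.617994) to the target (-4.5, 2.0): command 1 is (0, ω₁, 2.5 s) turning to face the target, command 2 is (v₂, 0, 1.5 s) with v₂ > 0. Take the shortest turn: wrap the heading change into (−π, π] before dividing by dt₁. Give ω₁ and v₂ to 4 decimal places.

ω₁ = 0.3306, v₂ = 5.5877

heading to target = atan2(2−4.5, -4.5−3.5) = -2.8387
Δθ = wrap(-2.8387 − 2.6180) = 0.8265; ω₁ = Δθ/dt₁ = 0.3306
distance = √((-4.5−3.5)² + (2−4.5)²) = 8.3815; v₂ = distance/dt₂ = 5.5877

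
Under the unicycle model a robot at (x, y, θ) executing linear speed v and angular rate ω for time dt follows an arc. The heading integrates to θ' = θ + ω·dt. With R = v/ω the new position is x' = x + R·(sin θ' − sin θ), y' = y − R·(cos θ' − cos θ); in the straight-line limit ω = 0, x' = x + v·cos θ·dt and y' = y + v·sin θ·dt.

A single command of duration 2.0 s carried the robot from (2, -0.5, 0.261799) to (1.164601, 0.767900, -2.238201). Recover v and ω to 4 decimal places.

v = -1.0000, ω = -1.2500

Δθ = -2.238201 − 0.261799 = -2.500000
ω = Δθ/dt = -2.500000/2.0 = -1.2500
R = −Δy/(cos θ' − cos θ) = 0.8000
v = R·ω = 0.8000·-1.2500 = -1.0000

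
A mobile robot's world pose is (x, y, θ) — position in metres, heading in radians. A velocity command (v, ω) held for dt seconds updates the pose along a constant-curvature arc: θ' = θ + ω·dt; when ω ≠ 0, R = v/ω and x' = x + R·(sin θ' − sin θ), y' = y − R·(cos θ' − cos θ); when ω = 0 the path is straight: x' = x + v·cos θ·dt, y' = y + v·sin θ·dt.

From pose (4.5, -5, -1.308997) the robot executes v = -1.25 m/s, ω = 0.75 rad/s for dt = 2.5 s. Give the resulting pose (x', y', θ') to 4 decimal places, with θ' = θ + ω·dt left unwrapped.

(1.9964, -4.0246, 0.5660)

θ' = -1.3090 + 0.75·2.5 = 0.5660
R = v/ω = -1.25/0.75 = -1.6667
x' = 4.5 + -1.6667·(sin 0.5660 − sin -1.3090) = 1.9964
y' = -5 − -1.6667·(cos 0.5660 − cos -1.3090) = -4.0246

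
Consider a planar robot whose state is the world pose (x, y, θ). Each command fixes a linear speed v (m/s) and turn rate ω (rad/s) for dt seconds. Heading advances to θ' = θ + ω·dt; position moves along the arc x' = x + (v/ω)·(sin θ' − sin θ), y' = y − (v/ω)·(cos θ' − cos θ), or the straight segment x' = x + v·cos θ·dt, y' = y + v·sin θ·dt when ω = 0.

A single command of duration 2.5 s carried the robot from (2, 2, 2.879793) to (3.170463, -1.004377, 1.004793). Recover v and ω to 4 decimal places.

v = -1.5000, ω = -0.7500

Δθ = 1.004793 − 2.879793 = -1.875000
ω = Δθ/dt = -1.875000/2.5 = -0.7500
R = −Δy/(cos θ' − cos θ) = 2.0000
v = R·ω = 2.0000·-0.7500 = -1.5000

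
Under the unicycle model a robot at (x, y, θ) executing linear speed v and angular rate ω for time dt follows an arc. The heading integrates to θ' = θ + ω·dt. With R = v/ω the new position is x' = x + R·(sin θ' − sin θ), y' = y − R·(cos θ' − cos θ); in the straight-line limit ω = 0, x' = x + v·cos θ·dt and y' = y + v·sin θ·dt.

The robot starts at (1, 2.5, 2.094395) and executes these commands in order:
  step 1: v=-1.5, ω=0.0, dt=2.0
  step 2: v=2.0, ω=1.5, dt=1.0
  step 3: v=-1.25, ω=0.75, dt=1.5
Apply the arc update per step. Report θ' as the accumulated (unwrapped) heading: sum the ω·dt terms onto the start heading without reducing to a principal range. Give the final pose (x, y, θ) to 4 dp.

(1.6995, 1.9446, 4.7194)

step 1: θ'=2.0944 (straight) → pose (2.5000, -0.0981, 2.0944)
step 2: θ'=3.5944 (R=1.3333) → pose (0.7620, 0.4342, 3.5944)
step 3: θ'=4.7194 (R=-1.6667) → pose (1.6995, 1.9446, 4.7194)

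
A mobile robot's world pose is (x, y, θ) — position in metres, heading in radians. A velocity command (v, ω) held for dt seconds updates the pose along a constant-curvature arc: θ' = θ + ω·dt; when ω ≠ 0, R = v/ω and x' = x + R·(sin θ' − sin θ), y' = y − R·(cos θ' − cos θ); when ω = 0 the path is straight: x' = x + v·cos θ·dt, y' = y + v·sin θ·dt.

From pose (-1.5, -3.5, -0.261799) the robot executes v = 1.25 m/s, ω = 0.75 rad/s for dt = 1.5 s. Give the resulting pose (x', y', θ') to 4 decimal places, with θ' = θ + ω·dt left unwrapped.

θ' = -0.2618 + 0.75·1.5 = 0.8632
R = v/ω = 1.25/0.75 = 1.6667
x' = -1.5 + 1.6667·(sin 0.8632 − sin -0.2618) = 0.1979
y' = -3.5 − 1.6667·(cos 0.8632 − cos -0.2618) = -2.9735

(0.1979, -2.9735, 0.8632)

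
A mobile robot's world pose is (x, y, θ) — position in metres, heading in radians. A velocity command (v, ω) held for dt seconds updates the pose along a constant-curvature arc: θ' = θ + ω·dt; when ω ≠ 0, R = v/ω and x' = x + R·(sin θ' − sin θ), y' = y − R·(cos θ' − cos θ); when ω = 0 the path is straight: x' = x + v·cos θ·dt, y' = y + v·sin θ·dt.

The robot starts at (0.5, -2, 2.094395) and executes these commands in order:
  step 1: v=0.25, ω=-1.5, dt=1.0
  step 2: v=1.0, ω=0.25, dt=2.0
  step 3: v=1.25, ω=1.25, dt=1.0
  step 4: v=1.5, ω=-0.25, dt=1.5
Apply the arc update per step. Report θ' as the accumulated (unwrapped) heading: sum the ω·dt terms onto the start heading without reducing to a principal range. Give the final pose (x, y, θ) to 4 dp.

(0.4551, 2.7218, 1.9694)

step 1: θ'=0.5944 (R=-0.1667) → pose (0.5510, -1.7786, 0.5944)
step 2: θ'=1.0944 (R=4.0000) → pose (1.8656, -0.2990, 1.0944)
step 3: θ'=2.3444 (R=1.0000) → pose (1.6923, 0.8583, 2.3444)
step 4: θ'=1.9694 (R=-6.0000) → pose (0.4551, 2.7218, 1.9694)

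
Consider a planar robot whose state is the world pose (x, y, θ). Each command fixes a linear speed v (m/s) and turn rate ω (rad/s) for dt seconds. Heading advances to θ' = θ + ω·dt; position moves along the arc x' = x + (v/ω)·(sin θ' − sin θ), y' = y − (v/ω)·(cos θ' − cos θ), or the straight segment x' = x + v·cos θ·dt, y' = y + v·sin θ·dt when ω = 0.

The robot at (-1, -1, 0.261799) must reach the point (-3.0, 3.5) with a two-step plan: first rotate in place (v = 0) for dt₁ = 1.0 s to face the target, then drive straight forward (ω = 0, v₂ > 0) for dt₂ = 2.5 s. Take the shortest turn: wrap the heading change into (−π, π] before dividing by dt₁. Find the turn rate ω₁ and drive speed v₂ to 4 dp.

heading to target = atan2(3.5−-1, -3−-1) = 1.9890
Δθ = wrap(1.9890 − 0.2618) = 1.7272; ω₁ = Δθ/dt₁ = 1.7272
distance = √((-3−-1)² + (3.5−-1)²) = 4.9244; v₂ = distance/dt₂ = 1.9698

ω₁ = 1.7272, v₂ = 1.9698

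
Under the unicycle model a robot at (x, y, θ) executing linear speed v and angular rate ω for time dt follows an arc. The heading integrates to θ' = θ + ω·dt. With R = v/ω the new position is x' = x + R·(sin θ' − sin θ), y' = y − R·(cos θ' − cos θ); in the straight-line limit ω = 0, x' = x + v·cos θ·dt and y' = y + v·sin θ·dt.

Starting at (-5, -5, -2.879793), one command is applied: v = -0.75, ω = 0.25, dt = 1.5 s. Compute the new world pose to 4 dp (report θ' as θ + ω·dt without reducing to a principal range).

(-3.9926, -4.5142, -2.5048)

θ' = -2.8798 + 0.25·1.5 = -2.5048
R = v/ω = -0.75/0.25 = -3.0000
x' = -5 + -3.0000·(sin -2.5048 − sin -2.8798) = -3.9926
y' = -5 − -3.0000·(cos -2.5048 − cos -2.8798) = -4.5142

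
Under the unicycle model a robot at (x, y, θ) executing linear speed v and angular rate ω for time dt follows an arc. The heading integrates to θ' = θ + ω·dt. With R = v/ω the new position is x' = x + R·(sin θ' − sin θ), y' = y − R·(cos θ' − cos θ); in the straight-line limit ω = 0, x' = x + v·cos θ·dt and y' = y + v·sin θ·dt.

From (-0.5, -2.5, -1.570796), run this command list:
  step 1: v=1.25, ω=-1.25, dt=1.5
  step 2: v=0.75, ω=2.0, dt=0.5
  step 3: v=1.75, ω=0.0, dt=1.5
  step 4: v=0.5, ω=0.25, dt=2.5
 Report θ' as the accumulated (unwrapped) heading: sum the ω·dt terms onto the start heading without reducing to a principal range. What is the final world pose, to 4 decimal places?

step 1: θ'=-3.4458 (R=-1.0000) → pose (-1.7995, -3.4541, -3.4458)
step 2: θ'=-2.4458 (R=0.3750) → pose (-2.1522, -3.5240, -2.4458)
step 3: θ'=-2.4458 (straight) → pose (-4.1670, -5.2067, -2.4458)
step 4: θ'=-1.8208 (R=2.0000) → pose (-4.8229, -6.2469, -1.8208)

(-4.8229, -6.2469, -1.8208)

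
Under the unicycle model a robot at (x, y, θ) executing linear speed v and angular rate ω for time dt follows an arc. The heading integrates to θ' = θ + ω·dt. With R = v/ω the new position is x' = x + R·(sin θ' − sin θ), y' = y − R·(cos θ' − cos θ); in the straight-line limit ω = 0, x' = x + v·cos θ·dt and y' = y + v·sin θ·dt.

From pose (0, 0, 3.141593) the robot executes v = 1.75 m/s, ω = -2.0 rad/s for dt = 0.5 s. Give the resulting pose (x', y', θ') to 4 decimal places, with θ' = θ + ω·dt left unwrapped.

(-0.7363, 0.4022, 2.1416)

θ' = 3.1416 + -2.0·0.5 = 2.1416
R = v/ω = 1.75/-2.0 = -0.8750
x' = 0 + -0.8750·(sin 2.1416 − sin 3.1416) = -0.7363
y' = 0 − -0.8750·(cos 2.1416 − cos 3.1416) = 0.4022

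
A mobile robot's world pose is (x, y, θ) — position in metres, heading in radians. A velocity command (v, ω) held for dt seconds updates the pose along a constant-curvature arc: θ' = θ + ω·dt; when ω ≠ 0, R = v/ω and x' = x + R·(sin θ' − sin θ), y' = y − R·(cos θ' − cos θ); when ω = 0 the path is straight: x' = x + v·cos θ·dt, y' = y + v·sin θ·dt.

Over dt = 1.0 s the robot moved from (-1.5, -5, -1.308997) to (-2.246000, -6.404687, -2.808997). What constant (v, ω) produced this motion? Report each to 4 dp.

v = 1.7500, ω = -1.5000

Δθ = -2.808997 − -1.308997 = -1.500000
ω = Δθ/dt = -1.500000/1.0 = -1.5000
R = −Δy/(cos θ' − cos θ) = -1.1667
v = R·ω = -1.1667·-1.5000 = 1.7500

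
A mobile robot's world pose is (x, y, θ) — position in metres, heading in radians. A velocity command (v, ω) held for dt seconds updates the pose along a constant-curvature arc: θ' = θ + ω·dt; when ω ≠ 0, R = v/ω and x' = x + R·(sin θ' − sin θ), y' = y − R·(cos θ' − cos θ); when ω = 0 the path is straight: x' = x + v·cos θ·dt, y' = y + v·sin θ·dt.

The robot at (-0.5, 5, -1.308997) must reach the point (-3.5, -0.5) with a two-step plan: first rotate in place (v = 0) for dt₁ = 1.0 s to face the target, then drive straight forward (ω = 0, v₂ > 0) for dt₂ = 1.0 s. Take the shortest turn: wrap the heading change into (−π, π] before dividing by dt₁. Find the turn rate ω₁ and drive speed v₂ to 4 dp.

ω₁ = -0.7611, v₂ = 6.2650

heading to target = atan2(-0.5−5, -3.5−-0.5) = -2.0701
Δθ = wrap(-2.0701 − -1.3090) = -0.7611; ω₁ = Δθ/dt₁ = -0.7611
distance = √((-3.5−-0.5)² + (-0.5−5)²) = 6.2650; v₂ = distance/dt₂ = 6.2650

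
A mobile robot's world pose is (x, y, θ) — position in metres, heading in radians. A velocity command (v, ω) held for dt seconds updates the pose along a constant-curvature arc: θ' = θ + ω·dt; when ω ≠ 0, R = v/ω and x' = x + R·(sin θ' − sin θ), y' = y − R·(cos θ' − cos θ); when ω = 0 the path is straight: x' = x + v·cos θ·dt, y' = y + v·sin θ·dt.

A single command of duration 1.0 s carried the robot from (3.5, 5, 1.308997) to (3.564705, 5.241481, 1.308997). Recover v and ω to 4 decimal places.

Δθ = 1.308997 − 1.308997 = 0.000000
ω = Δθ/dt = 0.000000/1.0 = 0.0000
ω = 0 → v = (Δx·cos θ + Δy·sin θ)/dt = 0.2500

v = 0.2500, ω = 0.0000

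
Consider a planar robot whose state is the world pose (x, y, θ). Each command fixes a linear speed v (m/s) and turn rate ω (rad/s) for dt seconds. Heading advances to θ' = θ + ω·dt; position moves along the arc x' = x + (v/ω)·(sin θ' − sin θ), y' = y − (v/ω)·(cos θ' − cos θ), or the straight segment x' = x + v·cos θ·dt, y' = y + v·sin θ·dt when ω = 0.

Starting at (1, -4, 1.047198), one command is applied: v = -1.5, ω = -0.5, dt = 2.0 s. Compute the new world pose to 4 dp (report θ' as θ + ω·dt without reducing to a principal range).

θ' = 1.0472 + -0.5·2.0 = 0.0472
R = v/ω = -1.5/-0.5 = 3.0000
x' = 1 + 3.0000·(sin 0.0472 − sin 1.0472) = -1.4565
y' = -4 − 3.0000·(cos 0.0472 − cos 1.0472) = -5.4967

(-1.4565, -5.4967, 0.0472)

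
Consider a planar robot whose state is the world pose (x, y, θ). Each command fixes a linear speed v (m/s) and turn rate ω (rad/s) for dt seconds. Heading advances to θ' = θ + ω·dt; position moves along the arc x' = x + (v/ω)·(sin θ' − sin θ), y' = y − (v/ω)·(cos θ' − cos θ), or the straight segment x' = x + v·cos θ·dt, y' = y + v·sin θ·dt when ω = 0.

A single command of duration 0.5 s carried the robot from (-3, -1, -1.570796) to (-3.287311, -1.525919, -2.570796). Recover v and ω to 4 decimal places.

Δθ = -2.570796 − -1.570796 = -1.000000
ω = Δθ/dt = -1.000000/0.5 = -2.0000
R = −Δy/(cos θ' − cos θ) = -0.6250
v = R·ω = -0.6250·-2.0000 = 1.2500

v = 1.2500, ω = -2.0000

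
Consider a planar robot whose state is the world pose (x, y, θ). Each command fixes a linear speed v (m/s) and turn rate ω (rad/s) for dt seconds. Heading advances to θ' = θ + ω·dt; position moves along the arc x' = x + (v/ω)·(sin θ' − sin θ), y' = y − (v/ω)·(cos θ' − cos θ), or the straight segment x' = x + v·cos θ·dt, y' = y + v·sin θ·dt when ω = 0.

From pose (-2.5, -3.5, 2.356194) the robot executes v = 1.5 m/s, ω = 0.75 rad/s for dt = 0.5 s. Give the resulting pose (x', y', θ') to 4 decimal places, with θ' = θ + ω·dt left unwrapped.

θ' = 2.3562 + 0.75·0.5 = 2.7312
R = v/ω = 1.5/0.75 = 2.0000
x' = -2.5 + 2.0000·(sin 2.7312 − sin 2.3562) = -3.1163
y' = -3.5 − 2.0000·(cos 2.7312 − cos 2.3562) = -3.0803

(-3.1163, -3.0803, 2.7312)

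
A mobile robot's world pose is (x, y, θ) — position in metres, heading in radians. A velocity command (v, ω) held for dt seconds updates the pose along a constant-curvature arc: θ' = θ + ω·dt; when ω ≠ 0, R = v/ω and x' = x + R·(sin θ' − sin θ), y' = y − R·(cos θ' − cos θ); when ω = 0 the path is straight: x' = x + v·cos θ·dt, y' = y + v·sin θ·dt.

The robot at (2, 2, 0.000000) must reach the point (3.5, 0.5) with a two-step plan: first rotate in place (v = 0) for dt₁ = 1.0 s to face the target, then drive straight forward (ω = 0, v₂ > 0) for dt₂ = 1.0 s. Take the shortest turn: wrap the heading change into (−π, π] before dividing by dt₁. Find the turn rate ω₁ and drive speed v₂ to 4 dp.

heading to target = atan2(0.5−2, 3.5−2) = -0.7854
Δθ = wrap(-0.7854 − 0.0000) = -0.7854; ω₁ = Δθ/dt₁ = -0.7854
distance = √((3.5−2)² + (0.5−2)²) = 2.1213; v₂ = distance/dt₂ = 2.1213

ω₁ = -0.7854, v₂ = 2.1213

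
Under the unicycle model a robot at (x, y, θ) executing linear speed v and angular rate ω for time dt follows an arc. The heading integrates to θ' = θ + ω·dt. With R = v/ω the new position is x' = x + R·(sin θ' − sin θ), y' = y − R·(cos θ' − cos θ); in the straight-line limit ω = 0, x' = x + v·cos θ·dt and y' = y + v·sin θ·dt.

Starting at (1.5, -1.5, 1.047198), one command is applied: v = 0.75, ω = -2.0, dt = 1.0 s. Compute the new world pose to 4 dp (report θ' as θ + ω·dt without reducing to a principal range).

(2.1304, -1.4702, -0.9528)

θ' = 1.0472 + -2.0·1.0 = -0.9528
R = v/ω = 0.75/-2.0 = -0.3750
x' = 1.5 + -0.3750·(sin -0.9528 − sin 1.0472) = 2.1304
y' = -1.5 − -0.3750·(cos -0.9528 − cos 1.0472) = -1.4702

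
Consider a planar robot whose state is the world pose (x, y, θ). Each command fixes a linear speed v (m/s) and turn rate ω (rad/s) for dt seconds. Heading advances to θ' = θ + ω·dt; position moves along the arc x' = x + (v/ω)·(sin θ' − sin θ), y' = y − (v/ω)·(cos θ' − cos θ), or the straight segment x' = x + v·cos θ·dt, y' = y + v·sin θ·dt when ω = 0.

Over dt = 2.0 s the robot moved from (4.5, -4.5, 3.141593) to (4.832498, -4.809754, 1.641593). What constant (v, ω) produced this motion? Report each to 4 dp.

Δθ = 1.641593 − 3.141593 = -1.500000
ω = Δθ/dt = -1.500000/2.0 = -0.7500
R = Δx/(sin θ' − sin θ) = 0.3333
v = R·ω = 0.3333·-0.7500 = -0.2500

v = -0.2500, ω = -0.7500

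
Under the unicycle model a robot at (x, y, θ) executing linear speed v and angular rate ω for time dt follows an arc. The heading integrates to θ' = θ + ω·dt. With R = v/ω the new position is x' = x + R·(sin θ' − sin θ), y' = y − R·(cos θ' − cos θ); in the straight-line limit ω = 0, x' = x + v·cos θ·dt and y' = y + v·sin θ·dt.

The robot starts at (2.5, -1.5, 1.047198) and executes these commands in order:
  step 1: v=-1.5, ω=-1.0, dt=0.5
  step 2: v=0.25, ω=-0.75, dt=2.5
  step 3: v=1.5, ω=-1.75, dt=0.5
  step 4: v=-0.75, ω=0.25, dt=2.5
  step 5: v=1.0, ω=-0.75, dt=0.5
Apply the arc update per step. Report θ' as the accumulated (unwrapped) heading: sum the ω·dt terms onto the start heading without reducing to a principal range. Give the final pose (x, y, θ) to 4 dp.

step 1: θ'=0.5472 (R=1.5000) → pose (1.9814, -2.0310, 0.5472)
step 2: θ'=-1.3278 (R=-0.3333) → pose (2.4784, -2.2354, -1.3278)
step 3: θ'=-2.2028 (R=-0.8571) → pose (2.3380, -2.9480, -2.2028)
step 4: θ'=-1.5778 (R=-3.0000) → pose (2.9174, -1.1968, -1.5778)
step 5: θ'=-1.9528 (R=-1.3333) → pose (2.8213, -1.6845, -1.9528)

(2.8213, -1.6845, -1.9528)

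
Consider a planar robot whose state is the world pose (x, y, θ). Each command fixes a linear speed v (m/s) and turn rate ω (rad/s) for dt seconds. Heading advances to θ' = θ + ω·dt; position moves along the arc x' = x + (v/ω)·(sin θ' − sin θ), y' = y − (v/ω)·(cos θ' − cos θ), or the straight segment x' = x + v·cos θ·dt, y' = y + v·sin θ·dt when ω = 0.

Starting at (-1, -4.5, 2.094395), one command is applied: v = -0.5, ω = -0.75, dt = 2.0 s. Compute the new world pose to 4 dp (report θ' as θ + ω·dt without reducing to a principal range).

(-1.2040, -5.3857, 0.5944)

θ' = 2.0944 + -0.75·2.0 = 0.5944
R = v/ω = -0.5/-0.75 = 0.6667
x' = -1 + 0.6667·(sin 0.5944 − sin 2.0944) = -1.2040
y' = -4.5 − 0.6667·(cos 0.5944 − cos 2.0944) = -5.3857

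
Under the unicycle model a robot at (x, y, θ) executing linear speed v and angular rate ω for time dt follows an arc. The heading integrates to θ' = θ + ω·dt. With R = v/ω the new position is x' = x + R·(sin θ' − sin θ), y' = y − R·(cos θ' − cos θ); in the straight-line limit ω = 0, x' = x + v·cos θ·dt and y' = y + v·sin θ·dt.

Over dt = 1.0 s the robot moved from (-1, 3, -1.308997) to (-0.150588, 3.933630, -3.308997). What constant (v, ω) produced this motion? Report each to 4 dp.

v = -1.5000, ω = -2.0000

Δθ = -3.308997 − -1.308997 = -2.000000
ω = Δθ/dt = -2.000000/1.0 = -2.0000
R = −Δy/(cos θ' − cos θ) = 0.7500
v = R·ω = 0.7500·-2.0000 = -1.5000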